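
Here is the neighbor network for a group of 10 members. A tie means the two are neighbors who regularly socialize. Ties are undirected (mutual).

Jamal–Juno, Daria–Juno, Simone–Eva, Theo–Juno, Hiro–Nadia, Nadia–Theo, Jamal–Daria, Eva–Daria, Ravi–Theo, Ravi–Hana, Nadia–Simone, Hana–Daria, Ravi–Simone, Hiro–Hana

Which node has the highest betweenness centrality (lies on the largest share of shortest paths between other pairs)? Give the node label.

Unnormalized betweenness of each node: Daria:55/6, Eva:8/3, Hana:35/6, Hiro:4/3, Jamal:0, Juno:25/6, Nadia:25/6, Ravi:19/6, Simone:4, Theo:11/2.
Daria has the largest value, 55/6, making it the main broker — the node through which the most shortest paths run.

Daria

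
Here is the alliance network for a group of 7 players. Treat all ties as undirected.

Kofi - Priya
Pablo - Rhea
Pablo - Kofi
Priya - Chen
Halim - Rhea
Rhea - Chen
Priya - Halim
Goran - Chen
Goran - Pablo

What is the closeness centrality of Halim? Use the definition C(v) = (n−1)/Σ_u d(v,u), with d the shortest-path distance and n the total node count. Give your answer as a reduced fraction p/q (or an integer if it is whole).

6/11

Distances from Halim: Chen:2, Goran:3, Kofi:2, Pablo:2, Priya:1, Rhea:1. Sum = 11.
n = 7, so closeness = 6/11.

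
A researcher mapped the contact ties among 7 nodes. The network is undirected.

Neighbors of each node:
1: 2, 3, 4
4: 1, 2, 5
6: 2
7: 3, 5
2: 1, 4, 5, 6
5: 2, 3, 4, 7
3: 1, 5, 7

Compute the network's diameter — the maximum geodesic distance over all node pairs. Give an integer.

3

Eccentricity of each node (its greatest distance to any other): 1:2, 2:2, 3:3, 4:2, 5:2, 6:3, 7:3.
The maximum eccentricity is 3, realized for instance by the pair 7–6 via 7 – 5 – 2 – 6. So the diameter is 3.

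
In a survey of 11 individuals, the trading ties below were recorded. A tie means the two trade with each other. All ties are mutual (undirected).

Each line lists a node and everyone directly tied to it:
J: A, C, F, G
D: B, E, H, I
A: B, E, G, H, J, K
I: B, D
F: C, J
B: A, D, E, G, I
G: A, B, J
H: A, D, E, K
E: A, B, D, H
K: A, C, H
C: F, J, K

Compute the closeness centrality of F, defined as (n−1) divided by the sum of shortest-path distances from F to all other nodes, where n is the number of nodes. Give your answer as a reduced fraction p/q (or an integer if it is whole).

Distances from F: A:2, B:3, C:1, D:4, E:3, G:2, H:3, I:4, J:1, K:2. Sum = 25.
n = 11, so closeness = 10/25 = 2/5.

2/5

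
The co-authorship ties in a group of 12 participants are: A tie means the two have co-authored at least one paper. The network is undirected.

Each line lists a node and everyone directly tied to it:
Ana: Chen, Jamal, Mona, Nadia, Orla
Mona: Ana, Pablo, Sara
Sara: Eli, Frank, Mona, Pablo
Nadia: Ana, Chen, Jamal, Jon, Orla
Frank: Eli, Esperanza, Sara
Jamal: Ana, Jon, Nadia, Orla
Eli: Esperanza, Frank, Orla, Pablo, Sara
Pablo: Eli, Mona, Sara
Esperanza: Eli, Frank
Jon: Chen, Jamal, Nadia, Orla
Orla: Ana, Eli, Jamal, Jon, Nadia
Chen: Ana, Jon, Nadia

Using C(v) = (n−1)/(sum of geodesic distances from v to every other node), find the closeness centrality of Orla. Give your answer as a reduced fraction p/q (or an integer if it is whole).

Distances from Orla: Ana:1, Chen:2, Eli:1, Esperanza:2, Frank:2, Jamal:1, Jon:1, Mona:2, Nadia:1, Pablo:2, Sara:2. Sum = 17.
n = 12, so closeness = 11/17.

11/17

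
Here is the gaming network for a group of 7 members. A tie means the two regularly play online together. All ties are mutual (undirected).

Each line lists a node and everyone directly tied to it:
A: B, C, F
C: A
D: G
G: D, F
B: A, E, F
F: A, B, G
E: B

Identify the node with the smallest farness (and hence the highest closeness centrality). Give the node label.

F

Farness (sum of distances to all others) for each node — A:10, B:10, C:15, D:17, E:15, F:9, G:12.
The smallest farness is 9, for F, so F has the highest closeness.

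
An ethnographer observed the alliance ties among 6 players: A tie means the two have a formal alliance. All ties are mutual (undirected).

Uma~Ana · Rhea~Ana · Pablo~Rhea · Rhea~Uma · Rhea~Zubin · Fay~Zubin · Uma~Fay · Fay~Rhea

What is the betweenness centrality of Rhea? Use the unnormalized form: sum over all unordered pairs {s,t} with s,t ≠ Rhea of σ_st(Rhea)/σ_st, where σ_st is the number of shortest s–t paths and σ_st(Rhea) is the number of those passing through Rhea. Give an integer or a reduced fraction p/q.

Pairs whose geodesics pass through Rhea — Uma–Zubin: 1/2; Uma–Pablo: 1; Ana–Zubin: 1; Ana–Pablo: 1; Ana–Fay: 1/2; Zubin–Pablo: 1; Pablo–Fay: 1.
All other pairs contribute 0.
Summing the contributions gives betweenness(Rhea) = 6.

6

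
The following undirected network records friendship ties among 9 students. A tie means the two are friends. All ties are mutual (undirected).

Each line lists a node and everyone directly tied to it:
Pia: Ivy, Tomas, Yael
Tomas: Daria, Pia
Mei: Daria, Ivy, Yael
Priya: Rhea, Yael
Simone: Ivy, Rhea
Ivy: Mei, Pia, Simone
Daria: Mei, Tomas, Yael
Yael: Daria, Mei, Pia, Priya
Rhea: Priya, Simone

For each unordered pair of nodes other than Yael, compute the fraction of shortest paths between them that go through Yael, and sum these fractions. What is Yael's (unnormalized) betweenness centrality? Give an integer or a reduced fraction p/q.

25/3

Pairs whose geodesics pass through Yael — Ivy–Priya: 2/3; Pia–Daria: 1/2; Pia–Mei: 1/2; Pia–Priya: 1; Pia–Rhea: 1/2; Tomas–Priya: 2/2; Tomas–Rhea: 2/3; Daria–Priya: 1; Daria–Rhea: 1; Mei–Priya: 1; Mei–Rhea: 1/2.
All other pairs contribute 0.
Summing the contributions gives betweenness(Yael) = 25/3.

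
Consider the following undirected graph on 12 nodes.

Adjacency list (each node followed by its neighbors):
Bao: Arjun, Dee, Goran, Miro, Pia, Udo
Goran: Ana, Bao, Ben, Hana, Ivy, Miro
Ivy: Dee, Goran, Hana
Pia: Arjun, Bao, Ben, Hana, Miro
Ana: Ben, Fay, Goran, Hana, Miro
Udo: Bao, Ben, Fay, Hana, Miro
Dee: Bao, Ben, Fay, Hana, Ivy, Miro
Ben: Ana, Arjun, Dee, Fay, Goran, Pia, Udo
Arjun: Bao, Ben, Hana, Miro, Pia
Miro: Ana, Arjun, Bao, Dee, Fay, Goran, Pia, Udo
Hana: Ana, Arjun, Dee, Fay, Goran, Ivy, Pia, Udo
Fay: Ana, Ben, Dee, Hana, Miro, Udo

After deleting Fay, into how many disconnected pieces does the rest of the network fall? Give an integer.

Fay's neighbors (Ana, Ben, Dee, Hana, Miro, and Udo) remain reachable from one another through other ties, so the rest of the network stays in one piece.

1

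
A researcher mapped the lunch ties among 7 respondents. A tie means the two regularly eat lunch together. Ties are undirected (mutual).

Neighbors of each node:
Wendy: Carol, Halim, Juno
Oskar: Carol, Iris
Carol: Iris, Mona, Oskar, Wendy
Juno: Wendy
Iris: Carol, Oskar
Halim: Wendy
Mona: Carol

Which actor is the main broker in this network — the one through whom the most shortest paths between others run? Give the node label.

Unnormalized betweenness of each node: Carol:11, Halim:0, Iris:0, Juno:0, Mona:0, Oskar:0, Wendy:9.
Carol has the largest value, 11, making it the main broker — the node through which the most shortest paths run.

Carol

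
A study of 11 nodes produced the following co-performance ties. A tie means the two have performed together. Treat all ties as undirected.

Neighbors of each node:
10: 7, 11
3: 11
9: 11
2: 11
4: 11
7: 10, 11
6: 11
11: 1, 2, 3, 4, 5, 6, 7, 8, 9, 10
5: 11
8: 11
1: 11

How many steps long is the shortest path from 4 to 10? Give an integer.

One shortest route is 4 – 11 – 10, which uses 2 edges, and 4 and 10 are not directly tied, so nothing shorter exists. So d(4,10) = 2.

2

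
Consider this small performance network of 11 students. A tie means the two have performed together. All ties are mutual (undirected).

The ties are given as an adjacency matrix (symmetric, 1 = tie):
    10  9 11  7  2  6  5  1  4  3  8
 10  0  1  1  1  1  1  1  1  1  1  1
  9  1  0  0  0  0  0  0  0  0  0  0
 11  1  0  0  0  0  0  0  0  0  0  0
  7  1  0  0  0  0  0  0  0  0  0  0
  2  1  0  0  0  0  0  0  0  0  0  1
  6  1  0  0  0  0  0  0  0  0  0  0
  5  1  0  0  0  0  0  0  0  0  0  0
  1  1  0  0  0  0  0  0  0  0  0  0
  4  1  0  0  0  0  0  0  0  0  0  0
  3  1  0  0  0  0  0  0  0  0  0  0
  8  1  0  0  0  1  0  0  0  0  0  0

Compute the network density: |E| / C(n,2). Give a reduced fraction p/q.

There are 11 edges and 11 nodes, so the maximum possible is C(11,2) = 55.
Density = 11/55 = 1/5.

1/5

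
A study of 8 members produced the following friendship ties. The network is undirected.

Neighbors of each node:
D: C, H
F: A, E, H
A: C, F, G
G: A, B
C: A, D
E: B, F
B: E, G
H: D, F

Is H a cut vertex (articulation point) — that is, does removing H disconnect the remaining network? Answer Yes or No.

Even without H, every remaining node can still reach every other (the residual graph is connected), so H is not a cut vertex.

No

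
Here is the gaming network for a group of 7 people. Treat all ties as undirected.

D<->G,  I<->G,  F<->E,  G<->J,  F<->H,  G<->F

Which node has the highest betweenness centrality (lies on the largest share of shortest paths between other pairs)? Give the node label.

G

Unnormalized betweenness of each node: D:0, E:0, F:9, G:12, H:0, I:0, J:0.
G has the largest value, 12, making it the main broker — the node through which the most shortest paths run.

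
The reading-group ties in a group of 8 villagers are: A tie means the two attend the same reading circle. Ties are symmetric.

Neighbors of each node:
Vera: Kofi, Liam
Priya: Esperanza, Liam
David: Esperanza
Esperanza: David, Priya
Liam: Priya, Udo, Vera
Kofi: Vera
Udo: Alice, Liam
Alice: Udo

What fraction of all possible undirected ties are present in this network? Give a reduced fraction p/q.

There are 7 edges and 8 nodes, so the maximum possible is C(8,2) = 28.
Density = 7/28 = 1/4.

1/4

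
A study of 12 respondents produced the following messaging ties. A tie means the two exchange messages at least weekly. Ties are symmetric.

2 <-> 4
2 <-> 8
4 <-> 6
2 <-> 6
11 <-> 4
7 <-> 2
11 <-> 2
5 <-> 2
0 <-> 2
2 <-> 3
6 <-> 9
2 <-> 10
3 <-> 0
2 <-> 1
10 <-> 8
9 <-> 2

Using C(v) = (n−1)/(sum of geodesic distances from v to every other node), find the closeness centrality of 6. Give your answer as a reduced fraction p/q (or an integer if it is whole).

Distances from 6: 0:2, 1:2, 2:1, 3:2, 4:1, 5:2, 7:2, 8:2, 9:1, 10:2, 11:2. Sum = 19.
n = 12, so closeness = 11/19.

11/19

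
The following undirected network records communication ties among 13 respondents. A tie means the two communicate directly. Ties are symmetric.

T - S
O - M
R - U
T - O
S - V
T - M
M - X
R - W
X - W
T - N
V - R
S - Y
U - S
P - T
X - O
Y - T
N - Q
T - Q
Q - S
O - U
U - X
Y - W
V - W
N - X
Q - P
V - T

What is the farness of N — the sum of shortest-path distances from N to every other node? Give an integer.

22

Distances from N: M:2, O:2, P:2, Q:1, R:3, S:2, T:1, U:2, V:2, W:2, X:1, Y:2.
Sum = 2 + 2 + 2 + 1 + 3 + 2 + 1 + 2 + 2 + 2 + 1 + 2 = 22.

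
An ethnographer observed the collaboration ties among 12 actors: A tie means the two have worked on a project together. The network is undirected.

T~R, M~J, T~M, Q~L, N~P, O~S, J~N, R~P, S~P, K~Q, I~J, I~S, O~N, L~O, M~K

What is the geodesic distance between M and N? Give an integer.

2

One shortest route is M – J – N, which uses 2 edges, and M and N are not directly tied, so nothing shorter exists. So d(M,N) = 2.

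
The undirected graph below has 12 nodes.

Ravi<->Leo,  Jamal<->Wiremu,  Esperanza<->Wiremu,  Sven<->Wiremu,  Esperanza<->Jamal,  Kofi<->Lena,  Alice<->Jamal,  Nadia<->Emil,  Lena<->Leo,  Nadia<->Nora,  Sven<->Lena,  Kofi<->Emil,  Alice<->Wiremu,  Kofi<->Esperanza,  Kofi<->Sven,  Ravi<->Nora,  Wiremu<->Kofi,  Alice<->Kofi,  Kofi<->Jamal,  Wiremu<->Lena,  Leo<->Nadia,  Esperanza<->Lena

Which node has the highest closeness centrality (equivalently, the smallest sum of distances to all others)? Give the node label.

Farness (sum of distances to all others) for each node — Alice:25, Emil:21, Esperanza:22, Jamal:24, Kofi:17, Lena:18, Leo:21, Nadia:24, Nora:32, Ravi:29, Sven:23, Wiremu:20.
The smallest farness is 17, for Kofi, so Kofi has the highest closeness.

Kofi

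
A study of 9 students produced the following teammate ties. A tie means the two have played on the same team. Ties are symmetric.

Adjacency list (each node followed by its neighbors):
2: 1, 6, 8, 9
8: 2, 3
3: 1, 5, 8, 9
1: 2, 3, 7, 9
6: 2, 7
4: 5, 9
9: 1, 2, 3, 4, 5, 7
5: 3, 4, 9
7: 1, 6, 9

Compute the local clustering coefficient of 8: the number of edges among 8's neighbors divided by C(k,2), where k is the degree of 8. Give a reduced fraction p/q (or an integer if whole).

8's neighbors: 2 and 3 (k = 2).
Possible neighbor pairs: C(2,2) = 1. Edges among them: none → e = 0.
Clustering(8) = 0/1.

0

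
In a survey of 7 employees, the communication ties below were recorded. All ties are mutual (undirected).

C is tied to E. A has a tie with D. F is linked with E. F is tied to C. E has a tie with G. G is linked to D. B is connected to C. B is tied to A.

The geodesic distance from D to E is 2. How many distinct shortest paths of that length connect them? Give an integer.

The shortest distance is 2, and the only length-2 path is D–G–E. So there is exactly 1 shortest path.

1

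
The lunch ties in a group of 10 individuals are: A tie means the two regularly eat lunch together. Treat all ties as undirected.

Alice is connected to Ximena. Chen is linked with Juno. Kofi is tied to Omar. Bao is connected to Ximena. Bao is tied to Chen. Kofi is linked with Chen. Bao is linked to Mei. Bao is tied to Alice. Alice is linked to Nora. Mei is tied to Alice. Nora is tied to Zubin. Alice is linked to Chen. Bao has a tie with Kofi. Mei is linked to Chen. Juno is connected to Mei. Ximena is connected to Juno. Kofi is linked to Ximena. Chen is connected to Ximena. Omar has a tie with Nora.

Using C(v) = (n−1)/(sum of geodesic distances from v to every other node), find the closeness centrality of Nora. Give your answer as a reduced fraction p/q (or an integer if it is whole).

9/16

Distances from Nora: Alice:1, Bao:2, Chen:2, Juno:3, Kofi:2, Mei:2, Omar:1, Ximena:2, Zubin:1. Sum = 16.
n = 10, so closeness = 9/16.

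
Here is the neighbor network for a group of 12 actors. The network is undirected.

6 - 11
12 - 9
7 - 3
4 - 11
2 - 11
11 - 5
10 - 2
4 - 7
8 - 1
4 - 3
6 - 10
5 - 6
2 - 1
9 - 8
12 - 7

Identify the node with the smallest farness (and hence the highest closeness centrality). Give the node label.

Farness (sum of distances to all others) for each node — 1:28, 2:24, 3:30, 4:24, 5:30, 6:29, 7:27, 8:31, 9:33, 10:31, 11:22, 12:31.
The smallest farness is 22, for 11, so 11 has the highest closeness.

11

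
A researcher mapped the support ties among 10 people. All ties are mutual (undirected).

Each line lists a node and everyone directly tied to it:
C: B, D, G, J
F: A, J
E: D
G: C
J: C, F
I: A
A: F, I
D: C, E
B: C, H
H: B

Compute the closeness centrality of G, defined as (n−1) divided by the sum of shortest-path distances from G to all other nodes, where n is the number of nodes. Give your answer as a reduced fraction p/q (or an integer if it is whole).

Distances from G: A:4, B:2, C:1, D:2, E:3, F:3, H:3, I:5, J:2. Sum = 25.
n = 10, so closeness = 9/25.

9/25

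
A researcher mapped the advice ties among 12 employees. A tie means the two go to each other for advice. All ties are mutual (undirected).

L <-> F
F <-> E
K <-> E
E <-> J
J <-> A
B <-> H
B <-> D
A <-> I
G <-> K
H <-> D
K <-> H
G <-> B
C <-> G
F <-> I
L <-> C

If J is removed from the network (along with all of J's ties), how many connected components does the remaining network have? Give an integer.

1

J's neighbors (A and E) remain reachable from one another through other ties, so the rest of the network stays in one piece.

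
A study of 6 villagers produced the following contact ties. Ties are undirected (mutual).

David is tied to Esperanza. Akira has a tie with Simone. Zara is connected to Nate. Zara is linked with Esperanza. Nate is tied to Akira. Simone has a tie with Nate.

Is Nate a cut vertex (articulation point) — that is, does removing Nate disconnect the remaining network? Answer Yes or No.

Removing Nate leaves {David, Esperanza, and Zara} with no path to {Akira and Simone}, so the network splits into 2 components. Nate is a cut vertex.

Yes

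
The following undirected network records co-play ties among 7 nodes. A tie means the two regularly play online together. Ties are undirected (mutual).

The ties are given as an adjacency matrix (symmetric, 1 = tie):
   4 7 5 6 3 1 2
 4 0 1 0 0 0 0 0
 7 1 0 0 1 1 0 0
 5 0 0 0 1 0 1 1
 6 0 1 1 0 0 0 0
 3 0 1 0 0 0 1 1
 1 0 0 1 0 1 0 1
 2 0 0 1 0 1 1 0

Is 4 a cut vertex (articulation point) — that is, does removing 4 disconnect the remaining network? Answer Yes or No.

No

Even without 4, every remaining node can still reach every other (the residual graph is connected), so 4 is not a cut vertex.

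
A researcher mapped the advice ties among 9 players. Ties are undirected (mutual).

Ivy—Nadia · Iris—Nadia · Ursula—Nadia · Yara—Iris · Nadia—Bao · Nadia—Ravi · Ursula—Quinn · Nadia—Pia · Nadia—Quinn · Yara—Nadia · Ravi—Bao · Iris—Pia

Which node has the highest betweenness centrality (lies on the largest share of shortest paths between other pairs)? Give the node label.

Unnormalized betweenness of each node: Bao:0, Iris:1/2, Ivy:0, Nadia:47/2, Pia:0, Quinn:0, Ravi:0, Ursula:0, Yara:0.
Nadia has the largest value, 47/2, making it the main broker — the node through which the most shortest paths run.

Nadia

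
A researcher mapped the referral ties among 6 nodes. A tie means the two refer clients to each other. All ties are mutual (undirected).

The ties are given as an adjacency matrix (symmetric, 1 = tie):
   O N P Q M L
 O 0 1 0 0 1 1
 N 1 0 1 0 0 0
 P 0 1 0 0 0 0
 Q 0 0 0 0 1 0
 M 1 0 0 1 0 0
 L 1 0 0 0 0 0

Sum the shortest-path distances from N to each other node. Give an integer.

9

Distances from N: L:2, M:2, O:1, P:1, Q:3.
Sum = 2 + 2 + 1 + 1 + 3 = 9.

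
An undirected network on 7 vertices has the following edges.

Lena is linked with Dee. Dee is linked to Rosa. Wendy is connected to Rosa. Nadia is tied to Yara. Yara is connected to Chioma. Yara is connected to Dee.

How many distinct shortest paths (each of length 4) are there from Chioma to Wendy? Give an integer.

The shortest distance is 4, and the only length-4 path is Chioma–Yara–Dee–Rosa–Wendy. So there is exactly 1 shortest path.

1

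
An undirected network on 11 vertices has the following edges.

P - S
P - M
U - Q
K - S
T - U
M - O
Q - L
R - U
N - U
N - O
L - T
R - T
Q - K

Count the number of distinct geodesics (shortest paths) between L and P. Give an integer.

The shortest distance is 4, and the only length-4 path is L–Q–K–S–P. So there is exactly 1 shortest path.

1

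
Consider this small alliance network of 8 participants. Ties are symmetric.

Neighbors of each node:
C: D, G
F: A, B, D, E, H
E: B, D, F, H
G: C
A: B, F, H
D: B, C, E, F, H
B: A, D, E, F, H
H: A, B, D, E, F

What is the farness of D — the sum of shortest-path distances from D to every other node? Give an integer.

Distances from D: A:2, B:1, C:1, E:1, F:1, G:2, H:1.
Sum = 2 + 1 + 1 + 1 + 1 + 2 + 1 = 9.

9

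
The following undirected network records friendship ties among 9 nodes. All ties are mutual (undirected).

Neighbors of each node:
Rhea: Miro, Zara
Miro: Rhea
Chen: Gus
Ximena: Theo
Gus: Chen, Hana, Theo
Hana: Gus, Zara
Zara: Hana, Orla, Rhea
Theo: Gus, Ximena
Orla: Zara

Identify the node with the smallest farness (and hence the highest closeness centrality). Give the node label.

Hana

Farness (sum of distances to all others) for each node — Chen:24, Gus:17, Hana:16, Miro:29, Orla:24, Rhea:22, Theo:22, Ximena:29, Zara:17.
The smallest farness is 16, for Hana, so Hana has the highest closeness.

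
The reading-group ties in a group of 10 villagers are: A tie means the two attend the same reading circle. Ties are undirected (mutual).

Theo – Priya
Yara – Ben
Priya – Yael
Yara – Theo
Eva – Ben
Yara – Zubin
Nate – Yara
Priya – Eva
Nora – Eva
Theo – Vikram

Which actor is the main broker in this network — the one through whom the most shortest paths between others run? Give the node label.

Unnormalized betweenness of each node: Ben:6, Eva:10, Nate:0, Nora:0, Priya:12, Theo:14, Vikram:0, Yael:0, Yara:17, Zubin:0.
Yara has the largest value, 17, making it the main broker — the node through which the most shortest paths run.

Yara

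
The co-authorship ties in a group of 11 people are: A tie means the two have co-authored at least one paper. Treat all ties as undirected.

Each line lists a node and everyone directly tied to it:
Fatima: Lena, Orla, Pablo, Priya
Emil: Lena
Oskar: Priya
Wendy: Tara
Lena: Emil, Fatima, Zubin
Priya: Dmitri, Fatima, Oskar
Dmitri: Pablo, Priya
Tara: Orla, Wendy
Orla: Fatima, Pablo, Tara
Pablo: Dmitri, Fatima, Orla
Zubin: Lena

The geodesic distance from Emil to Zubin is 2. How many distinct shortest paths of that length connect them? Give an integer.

1

The shortest distance is 2, and the only length-2 path is Emil–Lena–Zubin. So there is exactly 1 shortest path.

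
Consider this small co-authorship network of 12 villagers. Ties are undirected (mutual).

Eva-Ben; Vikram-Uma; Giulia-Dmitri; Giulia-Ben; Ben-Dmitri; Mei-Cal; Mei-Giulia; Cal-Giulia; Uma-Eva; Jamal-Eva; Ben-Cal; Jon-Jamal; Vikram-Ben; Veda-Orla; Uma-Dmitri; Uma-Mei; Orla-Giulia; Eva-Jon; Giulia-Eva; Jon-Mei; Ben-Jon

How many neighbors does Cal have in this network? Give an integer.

3

Cal is directly tied to Ben, Giulia, and Mei. That is 3 neighbors, so the degree of Cal is 3.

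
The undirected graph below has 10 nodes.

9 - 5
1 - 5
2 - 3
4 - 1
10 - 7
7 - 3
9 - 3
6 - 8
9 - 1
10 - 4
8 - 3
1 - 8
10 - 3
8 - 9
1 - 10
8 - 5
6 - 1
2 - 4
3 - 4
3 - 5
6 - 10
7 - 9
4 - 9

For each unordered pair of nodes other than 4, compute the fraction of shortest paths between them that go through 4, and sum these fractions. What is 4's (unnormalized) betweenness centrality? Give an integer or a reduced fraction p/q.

Pairs whose geodesics pass through 4 — 6–2: 2/4; 10–9: 1/4; 10–2: 1/2; 3–1: 1/5; 9–2: 1/2; 1–2: 1.
All other pairs contribute 0.
Summing the contributions gives betweenness(4) = 59/20.

59/20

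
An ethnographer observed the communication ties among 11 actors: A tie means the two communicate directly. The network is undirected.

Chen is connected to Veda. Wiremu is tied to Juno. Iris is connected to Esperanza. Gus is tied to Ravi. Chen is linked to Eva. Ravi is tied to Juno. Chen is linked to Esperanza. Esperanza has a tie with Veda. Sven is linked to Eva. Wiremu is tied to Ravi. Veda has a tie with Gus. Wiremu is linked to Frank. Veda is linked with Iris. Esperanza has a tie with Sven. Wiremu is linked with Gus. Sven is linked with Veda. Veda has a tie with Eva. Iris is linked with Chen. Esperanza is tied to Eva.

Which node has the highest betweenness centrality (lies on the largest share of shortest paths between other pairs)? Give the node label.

Unnormalized betweenness of each node: Chen:1/3, Esperanza:7/6, Eva:1/3, Frank:0, Gus:24, Iris:0, Juno:0, Ravi:7/2, Sven:0, Veda:157/6, Wiremu:25/2.
Veda has the largest value, 157/6, making it the main broker — the node through which the most shortest paths run.

Veda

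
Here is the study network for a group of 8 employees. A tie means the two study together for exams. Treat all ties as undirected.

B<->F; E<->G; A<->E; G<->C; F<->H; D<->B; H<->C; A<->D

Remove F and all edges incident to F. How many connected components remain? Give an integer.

1

F's neighbors (B and H) remain reachable from one another through other ties, so the rest of the network stays in one piece.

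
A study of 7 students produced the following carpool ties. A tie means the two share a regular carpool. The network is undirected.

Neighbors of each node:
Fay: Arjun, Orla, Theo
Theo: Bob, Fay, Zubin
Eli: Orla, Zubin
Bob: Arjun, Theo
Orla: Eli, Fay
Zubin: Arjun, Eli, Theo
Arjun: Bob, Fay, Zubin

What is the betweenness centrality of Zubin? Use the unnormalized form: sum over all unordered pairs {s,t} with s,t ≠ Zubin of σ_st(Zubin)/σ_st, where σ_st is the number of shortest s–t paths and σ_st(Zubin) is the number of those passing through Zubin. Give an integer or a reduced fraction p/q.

Pairs whose geodesics pass through Zubin — Theo–Arjun: 1/3; Theo–Eli: 1; Bob–Eli: 2/2; Arjun–Eli: 1.
All other pairs contribute 0.
Summing the contributions gives betweenness(Zubin) = 10/3.

10/3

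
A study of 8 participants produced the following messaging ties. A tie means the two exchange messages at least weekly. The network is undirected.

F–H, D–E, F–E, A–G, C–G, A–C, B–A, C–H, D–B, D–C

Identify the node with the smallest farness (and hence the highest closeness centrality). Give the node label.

C

Farness (sum of distances to all others) for each node — A:13, B:14, C:10, D:11, E:14, F:15, G:14, H:13.
The smallest farness is 10, for C, so C has the highest closeness.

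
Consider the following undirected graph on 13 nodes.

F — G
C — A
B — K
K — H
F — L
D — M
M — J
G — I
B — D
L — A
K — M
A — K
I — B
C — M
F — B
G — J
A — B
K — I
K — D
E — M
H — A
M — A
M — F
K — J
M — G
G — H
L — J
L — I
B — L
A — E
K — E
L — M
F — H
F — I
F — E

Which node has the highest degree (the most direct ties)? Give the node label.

M

Degrees — A:7, B:6, C:2, D:3, E:4, F:7, G:5, H:4, I:5, J:4, K:8, L:6, M:9.
The maximum is 9, attained only by M.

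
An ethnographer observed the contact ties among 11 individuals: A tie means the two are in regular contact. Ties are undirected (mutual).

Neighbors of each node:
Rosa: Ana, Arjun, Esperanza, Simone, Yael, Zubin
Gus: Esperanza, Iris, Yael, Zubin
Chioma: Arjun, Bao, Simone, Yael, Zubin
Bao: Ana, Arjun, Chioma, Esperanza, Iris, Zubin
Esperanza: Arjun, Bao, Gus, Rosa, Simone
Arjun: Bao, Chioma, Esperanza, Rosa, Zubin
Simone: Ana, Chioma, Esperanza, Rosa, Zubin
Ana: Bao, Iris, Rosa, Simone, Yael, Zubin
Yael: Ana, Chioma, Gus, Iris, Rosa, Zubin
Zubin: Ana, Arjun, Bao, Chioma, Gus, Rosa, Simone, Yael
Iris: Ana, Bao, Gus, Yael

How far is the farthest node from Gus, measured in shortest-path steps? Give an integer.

2

Distances from Gus: Ana:2, Arjun:2, Bao:2, Chioma:2, Esperanza:1, Iris:1, Rosa:2, Simone:2, Yael:1, Zubin:1.
The largest is 2 (to Bao, Ana, Simone, Arjun, Rosa, and Chioma), so the eccentricity of Gus is 2.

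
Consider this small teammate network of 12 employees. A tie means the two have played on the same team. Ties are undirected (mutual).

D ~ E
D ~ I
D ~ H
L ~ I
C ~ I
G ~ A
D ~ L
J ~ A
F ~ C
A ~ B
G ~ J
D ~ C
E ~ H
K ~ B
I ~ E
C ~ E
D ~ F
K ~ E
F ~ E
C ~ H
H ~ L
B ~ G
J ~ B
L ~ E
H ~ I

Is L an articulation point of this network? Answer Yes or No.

No

Even without L, every remaining node can still reach every other (the residual graph is connected), so L is not a cut vertex.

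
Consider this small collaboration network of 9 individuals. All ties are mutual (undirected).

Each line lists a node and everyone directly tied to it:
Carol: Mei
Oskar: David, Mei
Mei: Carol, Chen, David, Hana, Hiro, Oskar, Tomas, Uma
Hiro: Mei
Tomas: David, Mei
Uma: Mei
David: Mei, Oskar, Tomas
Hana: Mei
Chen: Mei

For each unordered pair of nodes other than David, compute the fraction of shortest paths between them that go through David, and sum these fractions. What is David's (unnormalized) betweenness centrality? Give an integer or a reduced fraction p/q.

1/2

Pairs whose geodesics pass through David — Tomas–Oskar: 1/2.
All other pairs contribute 0.
Summing the contributions gives betweenness(David) = 1/2.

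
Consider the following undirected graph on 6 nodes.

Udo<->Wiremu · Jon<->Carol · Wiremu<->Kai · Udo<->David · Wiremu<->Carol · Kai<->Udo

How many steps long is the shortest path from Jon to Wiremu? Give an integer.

2

One shortest route is Jon – Carol – Wiremu, which uses 2 edges, and Jon and Wiremu are not directly tied, so nothing shorter exists. So d(Jon,Wiremu) = 2.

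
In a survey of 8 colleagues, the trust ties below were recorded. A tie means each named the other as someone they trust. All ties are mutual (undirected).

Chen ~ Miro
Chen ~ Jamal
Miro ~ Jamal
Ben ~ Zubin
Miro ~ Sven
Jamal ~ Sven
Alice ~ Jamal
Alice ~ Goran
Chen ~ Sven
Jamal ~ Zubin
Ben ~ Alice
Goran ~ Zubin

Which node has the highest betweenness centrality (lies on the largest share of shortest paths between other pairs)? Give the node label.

Jamal

Unnormalized betweenness of each node: Alice:9/2, Ben:1/3, Chen:0, Goran:1/3, Jamal:37/3, Miro:0, Sven:0, Zubin:9/2.
Jamal has the largest value, 37/3, making it the main broker — the node through which the most shortest paths run.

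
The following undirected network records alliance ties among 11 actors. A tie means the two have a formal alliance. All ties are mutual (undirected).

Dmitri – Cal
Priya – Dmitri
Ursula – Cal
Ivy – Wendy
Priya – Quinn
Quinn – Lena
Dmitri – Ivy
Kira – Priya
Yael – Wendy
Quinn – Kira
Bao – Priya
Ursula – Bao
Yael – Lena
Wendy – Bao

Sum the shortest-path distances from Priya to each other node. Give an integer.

Distances from Priya: Bao:1, Cal:2, Dmitri:1, Ivy:2, Kira:1, Lena:2, Quinn:1, Ursula:2, Wendy:2, Yael:3.
Sum = 1 + 2 + 1 + 2 + 1 + 2 + 1 + 2 + 2 + 3 = 17.

17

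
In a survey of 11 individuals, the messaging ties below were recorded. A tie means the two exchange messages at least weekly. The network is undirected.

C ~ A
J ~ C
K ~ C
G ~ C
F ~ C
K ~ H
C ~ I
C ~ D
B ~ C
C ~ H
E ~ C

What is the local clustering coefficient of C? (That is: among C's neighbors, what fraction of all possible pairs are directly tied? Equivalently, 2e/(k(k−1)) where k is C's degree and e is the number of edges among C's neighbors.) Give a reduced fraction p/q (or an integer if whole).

1/45

C's neighbors: A, B, D, E, F, G, H, I, J, and K (k = 10).
Possible neighbor pairs: C(10,2) = 45. Edges among them: H–K → e = 1.
Clustering(C) = 1/45.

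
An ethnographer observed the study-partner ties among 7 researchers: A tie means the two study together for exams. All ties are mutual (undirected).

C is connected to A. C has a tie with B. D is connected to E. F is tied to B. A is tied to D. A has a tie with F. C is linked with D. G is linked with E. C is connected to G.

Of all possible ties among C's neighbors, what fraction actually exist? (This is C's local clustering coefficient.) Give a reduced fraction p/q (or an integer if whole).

1/6

C's neighbors: A, B, D, and G (k = 4).
Possible neighbor pairs: C(4,2) = 6. Edges among them: A–D → e = 1.
Clustering(C) = 1/6.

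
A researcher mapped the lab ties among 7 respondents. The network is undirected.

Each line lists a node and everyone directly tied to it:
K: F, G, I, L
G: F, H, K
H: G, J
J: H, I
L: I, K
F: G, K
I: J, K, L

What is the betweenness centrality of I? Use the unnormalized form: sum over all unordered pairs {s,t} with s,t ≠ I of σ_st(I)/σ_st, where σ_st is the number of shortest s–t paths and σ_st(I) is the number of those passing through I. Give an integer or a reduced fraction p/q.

Pairs whose geodesics pass through I — L–H: 1/2; L–J: 1; K–J: 1; F–J: 1/2.
All other pairs contribute 0.
Summing the contributions gives betweenness(I) = 3.

3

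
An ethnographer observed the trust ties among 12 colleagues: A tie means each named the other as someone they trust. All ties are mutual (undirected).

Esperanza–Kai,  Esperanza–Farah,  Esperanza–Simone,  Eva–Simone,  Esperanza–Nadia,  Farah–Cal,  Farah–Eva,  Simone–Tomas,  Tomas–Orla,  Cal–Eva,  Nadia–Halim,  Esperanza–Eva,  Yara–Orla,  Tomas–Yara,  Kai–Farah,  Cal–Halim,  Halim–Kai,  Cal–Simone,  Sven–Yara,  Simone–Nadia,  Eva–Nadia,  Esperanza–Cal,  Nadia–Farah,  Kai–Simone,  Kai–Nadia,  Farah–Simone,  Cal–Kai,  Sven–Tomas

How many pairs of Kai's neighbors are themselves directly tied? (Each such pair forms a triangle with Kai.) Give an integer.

Kai's neighbors: Cal, Esperanza, Farah, Halim, Nadia, and Simone.
Neighbor pairs that are themselves tied: Kai–Cal–Esperanza; Kai–Cal–Farah; Kai–Cal–Halim; Kai–Cal–Simone; Kai–Esperanza–Farah; Kai–Esperanza–Nadia; Kai–Esperanza–Simone; Kai–Farah–Nadia; Kai–Farah–Simone; Kai–Halim–Nadia; Kai–Nadia–Simone. Each forms one triangle with Kai, for 11 in total.

11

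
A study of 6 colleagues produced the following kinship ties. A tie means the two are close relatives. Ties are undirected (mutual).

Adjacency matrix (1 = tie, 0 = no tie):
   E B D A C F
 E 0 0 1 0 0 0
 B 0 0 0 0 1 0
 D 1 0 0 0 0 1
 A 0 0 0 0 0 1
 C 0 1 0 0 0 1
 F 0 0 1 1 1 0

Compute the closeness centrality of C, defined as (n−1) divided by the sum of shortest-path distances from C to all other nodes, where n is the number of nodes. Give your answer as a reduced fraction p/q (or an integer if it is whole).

Distances from C: A:2, B:1, D:2, E:3, F:1. Sum = 9.
n = 6, so closeness = 5/9.

5/9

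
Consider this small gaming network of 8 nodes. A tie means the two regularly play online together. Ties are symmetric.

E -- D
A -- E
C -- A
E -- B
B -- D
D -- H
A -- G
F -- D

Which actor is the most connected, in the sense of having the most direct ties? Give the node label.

D

Degrees — A:3, B:2, C:1, D:4, E:3, F:1, G:1, H:1.
The maximum is 4, attained only by D.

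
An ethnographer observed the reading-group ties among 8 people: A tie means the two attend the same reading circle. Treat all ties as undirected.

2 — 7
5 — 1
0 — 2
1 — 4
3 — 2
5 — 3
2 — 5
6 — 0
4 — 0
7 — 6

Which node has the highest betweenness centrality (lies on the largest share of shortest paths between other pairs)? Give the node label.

2

Unnormalized betweenness of each node: 0:6, 1:3/2, 2:17/2, 3:0, 4:2, 5:7/2, 6:1, 7:3/2.
2 has the largest value, 17/2, making it the main broker — the node through which the most shortest paths run.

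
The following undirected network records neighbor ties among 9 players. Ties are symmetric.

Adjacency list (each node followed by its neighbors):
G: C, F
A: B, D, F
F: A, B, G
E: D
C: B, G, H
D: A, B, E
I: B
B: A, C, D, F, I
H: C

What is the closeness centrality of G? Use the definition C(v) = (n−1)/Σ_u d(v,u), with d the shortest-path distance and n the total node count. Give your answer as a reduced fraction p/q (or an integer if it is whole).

4/9

Distances from G: A:2, B:2, C:1, D:3, E:4, F:1, H:2, I:3. Sum = 18.
n = 9, so closeness = 8/18 = 4/9.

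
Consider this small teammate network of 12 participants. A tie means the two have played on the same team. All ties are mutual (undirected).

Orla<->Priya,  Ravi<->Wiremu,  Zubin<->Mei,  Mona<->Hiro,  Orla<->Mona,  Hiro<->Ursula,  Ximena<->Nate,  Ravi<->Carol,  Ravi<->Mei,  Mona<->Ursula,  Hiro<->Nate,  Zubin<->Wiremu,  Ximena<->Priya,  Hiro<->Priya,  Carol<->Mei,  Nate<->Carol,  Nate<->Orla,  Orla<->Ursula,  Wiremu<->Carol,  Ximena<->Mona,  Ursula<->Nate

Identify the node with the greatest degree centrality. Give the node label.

Nate

Degrees — Carol:4, Hiro:4, Mei:3, Mona:4, Nate:5, Orla:4, Priya:3, Ravi:3, Ursula:4, Wiremu:3, Ximena:3, Zubin:2.
The maximum is 5, attained only by Nate.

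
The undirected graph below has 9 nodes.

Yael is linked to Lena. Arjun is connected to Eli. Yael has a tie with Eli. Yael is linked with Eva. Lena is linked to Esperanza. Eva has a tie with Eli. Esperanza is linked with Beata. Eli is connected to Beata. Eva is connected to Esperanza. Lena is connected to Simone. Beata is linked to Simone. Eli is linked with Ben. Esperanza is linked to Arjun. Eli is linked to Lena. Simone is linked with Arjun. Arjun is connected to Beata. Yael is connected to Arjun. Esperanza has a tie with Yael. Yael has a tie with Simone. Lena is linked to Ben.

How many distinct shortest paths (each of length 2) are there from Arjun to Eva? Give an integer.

The shortest distance is 2. The length-2 paths are: Arjun–Yael–Eva; Arjun–Esperanza–Eva; Arjun–Eli–Eva.
That gives 3 distinct shortest paths.

3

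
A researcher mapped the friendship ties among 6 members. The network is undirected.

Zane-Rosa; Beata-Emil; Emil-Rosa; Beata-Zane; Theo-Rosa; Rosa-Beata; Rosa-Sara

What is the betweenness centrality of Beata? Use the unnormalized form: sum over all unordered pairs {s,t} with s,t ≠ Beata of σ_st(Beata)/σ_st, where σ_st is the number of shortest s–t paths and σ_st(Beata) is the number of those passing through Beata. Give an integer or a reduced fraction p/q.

Pairs whose geodesics pass through Beata — Emil–Zane: 1/2.
All other pairs contribute 0.
Summing the contributions gives betweenness(Beata) = 1/2.

1/2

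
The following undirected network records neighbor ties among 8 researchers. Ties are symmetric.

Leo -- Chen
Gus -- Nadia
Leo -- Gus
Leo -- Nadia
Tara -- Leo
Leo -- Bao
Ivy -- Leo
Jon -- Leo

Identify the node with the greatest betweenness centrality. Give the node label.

Unnormalized betweenness of each node: Bao:0, Chen:0, Gus:0, Ivy:0, Jon:0, Leo:20, Nadia:0, Tara:0.
Leo has the largest value, 20, making it the main broker — the node through which the most shortest paths run.

Leo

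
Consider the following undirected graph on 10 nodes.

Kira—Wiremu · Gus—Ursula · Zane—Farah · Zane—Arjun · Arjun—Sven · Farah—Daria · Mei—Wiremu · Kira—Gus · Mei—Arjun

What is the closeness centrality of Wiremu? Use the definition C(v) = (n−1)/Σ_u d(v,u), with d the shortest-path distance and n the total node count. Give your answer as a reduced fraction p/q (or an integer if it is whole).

3/8

Distances from Wiremu: Arjun:2, Daria:5, Farah:4, Gus:2, Kira:1, Mei:1, Sven:3, Ursula:3, Zane:3. Sum = 24.
n = 10, so closeness = 9/24 = 3/8.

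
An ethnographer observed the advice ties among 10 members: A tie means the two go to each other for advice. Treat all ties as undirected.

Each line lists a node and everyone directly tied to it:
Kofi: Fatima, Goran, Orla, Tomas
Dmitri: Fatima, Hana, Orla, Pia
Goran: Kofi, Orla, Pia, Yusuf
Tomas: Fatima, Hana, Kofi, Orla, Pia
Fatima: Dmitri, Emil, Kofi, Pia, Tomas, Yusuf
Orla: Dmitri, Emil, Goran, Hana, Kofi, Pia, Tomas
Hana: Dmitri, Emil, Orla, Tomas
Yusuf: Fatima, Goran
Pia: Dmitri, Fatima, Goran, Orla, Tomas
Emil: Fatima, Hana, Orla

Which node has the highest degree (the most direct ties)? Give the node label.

Degrees — Dmitri:4, Emil:3, Fatima:6, Goran:4, Hana:4, Kofi:4, Orla:7, Pia:5, Tomas:5, Yusuf:2.
The maximum is 7, attained only by Orla.

Orla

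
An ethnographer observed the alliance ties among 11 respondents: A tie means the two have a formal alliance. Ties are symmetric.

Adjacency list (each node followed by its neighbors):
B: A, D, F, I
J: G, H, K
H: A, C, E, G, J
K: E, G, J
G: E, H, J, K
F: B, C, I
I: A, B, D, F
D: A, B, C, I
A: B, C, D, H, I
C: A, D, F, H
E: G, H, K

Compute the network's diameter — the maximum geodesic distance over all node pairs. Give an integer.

Eccentricity of each node (its greatest distance to any other): A:3, B:4, C:3, D:4, E:3, F:4, G:3, H:2, I:4, J:3, K:4.
The maximum eccentricity is 4, realized for instance by the pair D–K via D – A – H – J – K. So the diameter is 4.

4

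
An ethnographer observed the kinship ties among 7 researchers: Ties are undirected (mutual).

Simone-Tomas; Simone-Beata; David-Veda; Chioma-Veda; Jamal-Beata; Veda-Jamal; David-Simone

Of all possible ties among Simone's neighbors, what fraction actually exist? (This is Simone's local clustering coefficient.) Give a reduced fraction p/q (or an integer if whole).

0

Simone's neighbors: Beata, David, and Tomas (k = 3).
Possible neighbor pairs: C(3,2) = 3. Edges among them: none → e = 0.
Clustering(Simone) = 0/3 = 0.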